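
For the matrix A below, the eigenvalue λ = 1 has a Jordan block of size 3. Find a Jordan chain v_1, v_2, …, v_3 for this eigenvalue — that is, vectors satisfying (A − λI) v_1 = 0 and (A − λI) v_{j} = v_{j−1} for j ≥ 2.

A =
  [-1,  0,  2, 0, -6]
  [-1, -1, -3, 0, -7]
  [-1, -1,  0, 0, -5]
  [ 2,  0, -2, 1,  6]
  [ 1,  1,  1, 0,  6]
A Jordan chain for λ = 1 of length 3:
v_1 = (-4, 0, -1, 4, 1)ᵀ
v_2 = (-2, -1, -1, 2, 1)ᵀ
v_3 = (1, 0, 0, 0, 0)ᵀ

Let N = A − (1)·I. We want v_3 with N^3 v_3 = 0 but N^2 v_3 ≠ 0; then v_{j-1} := N · v_j for j = 3, …, 2.

Pick v_3 = (1, 0, 0, 0, 0)ᵀ.
Then v_2 = N · v_3 = (-2, -1, -1, 2, 1)ᵀ.
Then v_1 = N · v_2 = (-4, 0, -1, 4, 1)ᵀ.

Sanity check: (A − (1)·I) v_1 = (0, 0, 0, 0, 0)ᵀ = 0. ✓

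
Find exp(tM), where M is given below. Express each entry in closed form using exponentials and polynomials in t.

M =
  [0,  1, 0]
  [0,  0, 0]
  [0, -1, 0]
e^{tM} =
  [1, t, 0]
  [0, 1, 0]
  [0, -t, 1]

Strategy: write M = P · J · P⁻¹ where J is a Jordan canonical form, so e^{tM} = P · e^{tJ} · P⁻¹, and e^{tJ} can be computed block-by-block.

M has Jordan form
J =
  [0, 1, 0]
  [0, 0, 0]
  [0, 0, 0]
(up to reordering of blocks).

Per-block formulas:
  For a 2×2 Jordan block J_2(0): exp(t · J_2(0)) = e^(0t)·(I + t·N), where N is the 2×2 nilpotent shift.
  For a 1×1 block at λ = 0: exp(t · [0]) = [e^(0t)].

After assembling e^{tJ} and conjugating by P, we get:

e^{tM} =
  [1, t, 0]
  [0, 1, 0]
  [0, -t, 1]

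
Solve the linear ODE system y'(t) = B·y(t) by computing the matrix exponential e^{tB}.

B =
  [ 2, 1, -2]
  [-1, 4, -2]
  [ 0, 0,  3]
e^{tB} =
  [-t*exp(3*t) + exp(3*t), t*exp(3*t), -2*t*exp(3*t)]
  [-t*exp(3*t), t*exp(3*t) + exp(3*t), -2*t*exp(3*t)]
  [0, 0, exp(3*t)]

Strategy: write B = P · J · P⁻¹ where J is a Jordan canonical form, so e^{tB} = P · e^{tJ} · P⁻¹, and e^{tJ} can be computed block-by-block.

B has Jordan form
J =
  [3, 1, 0]
  [0, 3, 0]
  [0, 0, 3]
(up to reordering of blocks).

Per-block formulas:
  For a 1×1 block at λ = 3: exp(t · [3]) = [e^(3t)].
  For a 2×2 Jordan block J_2(3): exp(t · J_2(3)) = e^(3t)·(I + t·N), where N is the 2×2 nilpotent shift.

After assembling e^{tJ} and conjugating by P, we get:

e^{tB} =
  [-t*exp(3*t) + exp(3*t), t*exp(3*t), -2*t*exp(3*t)]
  [-t*exp(3*t), t*exp(3*t) + exp(3*t), -2*t*exp(3*t)]
  [0, 0, exp(3*t)]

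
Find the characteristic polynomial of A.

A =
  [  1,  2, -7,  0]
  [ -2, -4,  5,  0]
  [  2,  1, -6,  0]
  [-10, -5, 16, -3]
x^4 + 12*x^3 + 54*x^2 + 108*x + 81

Expanding det(x·I − A) (e.g. by cofactor expansion or by noting that A is similar to its Jordan form J, which has the same characteristic polynomial as A) gives
  χ_A(x) = x^4 + 12*x^3 + 54*x^2 + 108*x + 81
which factors as (x + 3)^4. The eigenvalues (with algebraic multiplicities) are λ = -3 with multiplicity 4.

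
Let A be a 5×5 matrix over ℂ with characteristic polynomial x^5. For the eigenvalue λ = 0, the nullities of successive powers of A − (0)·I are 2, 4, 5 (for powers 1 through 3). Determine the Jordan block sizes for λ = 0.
Block sizes for λ = 0: [3, 2]

From the dimensions of kernels of powers, the number of Jordan blocks of size at least j is d_j − d_{j−1} where d_j = dim ker(N^j) (with d_0 = 0). Computing the differences gives [2, 2, 1].
The number of blocks of size exactly k is (#blocks of size ≥ k) − (#blocks of size ≥ k + 1), so the partition is: 1 block(s) of size 2, 1 block(s) of size 3.
In nonincreasing order the block sizes are [3, 2].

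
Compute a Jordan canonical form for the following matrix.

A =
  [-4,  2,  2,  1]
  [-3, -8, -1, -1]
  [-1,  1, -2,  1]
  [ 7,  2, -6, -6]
J_2(-5) ⊕ J_2(-5)

The characteristic polynomial is
  det(x·I − A) = x^4 + 20*x^3 + 150*x^2 + 500*x + 625 = (x + 5)^4

Eigenvalues and multiplicities (the geometric multiplicity of λ is n − rank(A − λI), which equals the number of Jordan blocks for λ):
  λ = -5: algebraic multiplicity = 4, geometric multiplicity = 2

Determining the block sizes for each eigenvalue:
  λ = -5: with am = 4 and gm = 2, the partition is not yet determined (e.g. several partitions of 4 into 2 parts exist). Let N = A − (-5)·I. Computing rank(N^1) = 2, rank(N^2) = 0; the number of blocks of size ≥ j is rank(N^{j−1}) − rank(N^j), giving [2, 2]. So we have 2 block(s) of size 2 → block sizes [2, 2]

Assembling the blocks gives a Jordan form
J =
  [-5,  1,  0,  0]
  [ 0, -5,  0,  0]
  [ 0,  0, -5,  1]
  [ 0,  0,  0, -5]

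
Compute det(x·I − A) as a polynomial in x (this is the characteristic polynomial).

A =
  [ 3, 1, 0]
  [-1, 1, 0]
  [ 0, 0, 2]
x^3 - 6*x^2 + 12*x - 8

Expanding det(x·I − A) (e.g. by cofactor expansion or by noting that A is similar to its Jordan form J, which has the same characteristic polynomial as A) gives
  χ_A(x) = x^3 - 6*x^2 + 12*x - 8
which factors as (x - 2)^3. The eigenvalues (with algebraic multiplicities) are λ = 2 with multiplicity 3.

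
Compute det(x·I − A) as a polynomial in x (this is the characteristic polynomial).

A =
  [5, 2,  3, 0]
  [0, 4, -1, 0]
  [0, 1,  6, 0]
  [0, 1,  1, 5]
x^4 - 20*x^3 + 150*x^2 - 500*x + 625

Expanding det(x·I − A) (e.g. by cofactor expansion or by noting that A is similar to its Jordan form J, which has the same characteristic polynomial as A) gives
  χ_A(x) = x^4 - 20*x^3 + 150*x^2 - 500*x + 625
which factors as (x - 5)^4. The eigenvalues (with algebraic multiplicities) are λ = 5 with multiplicity 4.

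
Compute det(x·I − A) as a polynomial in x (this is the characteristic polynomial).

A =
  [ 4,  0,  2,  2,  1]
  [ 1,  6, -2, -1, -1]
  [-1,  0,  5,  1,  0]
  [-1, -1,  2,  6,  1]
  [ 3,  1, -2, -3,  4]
x^5 - 25*x^4 + 250*x^3 - 1250*x^2 + 3125*x - 3125

Expanding det(x·I − A) (e.g. by cofactor expansion or by noting that A is similar to its Jordan form J, which has the same characteristic polynomial as A) gives
  χ_A(x) = x^5 - 25*x^4 + 250*x^3 - 1250*x^2 + 3125*x - 3125
which factors as (x - 5)^5. The eigenvalues (with algebraic multiplicities) are λ = 5 with multiplicity 5.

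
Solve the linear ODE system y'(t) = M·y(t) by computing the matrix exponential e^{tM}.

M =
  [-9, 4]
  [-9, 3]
e^{tM} =
  [-6*t*exp(-3*t) + exp(-3*t), 4*t*exp(-3*t)]
  [-9*t*exp(-3*t), 6*t*exp(-3*t) + exp(-3*t)]

Strategy: write M = P · J · P⁻¹ where J is a Jordan canonical form, so e^{tM} = P · e^{tJ} · P⁻¹, and e^{tJ} can be computed block-by-block.

M has Jordan form
J =
  [-3,  1]
  [ 0, -3]
(up to reordering of blocks).

Per-block formulas:
  For a 2×2 Jordan block J_2(-3): exp(t · J_2(-3)) = e^(-3t)·(I + t·N), where N is the 2×2 nilpotent shift.

After assembling e^{tJ} and conjugating by P, we get:

e^{tM} =
  [-6*t*exp(-3*t) + exp(-3*t), 4*t*exp(-3*t)]
  [-9*t*exp(-3*t), 6*t*exp(-3*t) + exp(-3*t)]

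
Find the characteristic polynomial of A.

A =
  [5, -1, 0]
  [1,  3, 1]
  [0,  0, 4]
x^3 - 12*x^2 + 48*x - 64

Expanding det(x·I − A) (e.g. by cofactor expansion or by noting that A is similar to its Jordan form J, which has the same characteristic polynomial as A) gives
  χ_A(x) = x^3 - 12*x^2 + 48*x - 64
which factors as (x - 4)^3. The eigenvalues (with algebraic multiplicities) are λ = 4 with multiplicity 3.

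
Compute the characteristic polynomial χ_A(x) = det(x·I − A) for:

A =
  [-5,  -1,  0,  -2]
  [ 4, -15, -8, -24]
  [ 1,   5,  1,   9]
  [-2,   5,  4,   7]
x^4 + 12*x^3 + 46*x^2 + 60*x + 25

Expanding det(x·I − A) (e.g. by cofactor expansion or by noting that A is similar to its Jordan form J, which has the same characteristic polynomial as A) gives
  χ_A(x) = x^4 + 12*x^3 + 46*x^2 + 60*x + 25
which factors as (x + 1)^2*(x + 5)^2. The eigenvalues (with algebraic multiplicities) are λ = -5 with multiplicity 2, λ = -1 with multiplicity 2.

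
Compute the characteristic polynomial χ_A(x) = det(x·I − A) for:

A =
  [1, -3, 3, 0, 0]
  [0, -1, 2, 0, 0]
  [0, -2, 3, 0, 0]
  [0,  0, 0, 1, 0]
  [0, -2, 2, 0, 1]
x^5 - 5*x^4 + 10*x^3 - 10*x^2 + 5*x - 1

Expanding det(x·I − A) (e.g. by cofactor expansion or by noting that A is similar to its Jordan form J, which has the same characteristic polynomial as A) gives
  χ_A(x) = x^5 - 5*x^4 + 10*x^3 - 10*x^2 + 5*x - 1
which factors as (x - 1)^5. The eigenvalues (with algebraic multiplicities) are λ = 1 with multiplicity 5.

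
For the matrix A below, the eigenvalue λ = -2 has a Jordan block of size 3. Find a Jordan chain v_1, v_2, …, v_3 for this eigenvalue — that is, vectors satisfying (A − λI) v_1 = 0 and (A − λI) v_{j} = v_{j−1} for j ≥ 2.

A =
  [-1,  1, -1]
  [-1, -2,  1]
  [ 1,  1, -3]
A Jordan chain for λ = -2 of length 3:
v_1 = (-1, 0, -1)ᵀ
v_2 = (1, -1, 1)ᵀ
v_3 = (1, 0, 0)ᵀ

Let N = A − (-2)·I. We want v_3 with N^3 v_3 = 0 but N^2 v_3 ≠ 0; then v_{j-1} := N · v_j for j = 3, …, 2.

Pick v_3 = (1, 0, 0)ᵀ.
Then v_2 = N · v_3 = (1, -1, 1)ᵀ.
Then v_1 = N · v_2 = (-1, 0, -1)ᵀ.

Sanity check: (A − (-2)·I) v_1 = (0, 0, 0)ᵀ = 0. ✓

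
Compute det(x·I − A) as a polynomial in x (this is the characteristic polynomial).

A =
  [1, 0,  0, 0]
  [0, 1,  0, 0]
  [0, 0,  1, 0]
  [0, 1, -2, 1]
x^4 - 4*x^3 + 6*x^2 - 4*x + 1

Expanding det(x·I − A) (e.g. by cofactor expansion or by noting that A is similar to its Jordan form J, which has the same characteristic polynomial as A) gives
  χ_A(x) = x^4 - 4*x^3 + 6*x^2 - 4*x + 1
which factors as (x - 1)^4. The eigenvalues (with algebraic multiplicities) are λ = 1 with multiplicity 4.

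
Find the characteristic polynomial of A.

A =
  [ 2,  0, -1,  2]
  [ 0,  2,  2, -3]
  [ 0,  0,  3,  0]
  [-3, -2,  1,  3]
x^4 - 10*x^3 + 37*x^2 - 60*x + 36

Expanding det(x·I − A) (e.g. by cofactor expansion or by noting that A is similar to its Jordan form J, which has the same characteristic polynomial as A) gives
  χ_A(x) = x^4 - 10*x^3 + 37*x^2 - 60*x + 36
which factors as (x - 3)^2*(x - 2)^2. The eigenvalues (with algebraic multiplicities) are λ = 2 with multiplicity 2, λ = 3 with multiplicity 2.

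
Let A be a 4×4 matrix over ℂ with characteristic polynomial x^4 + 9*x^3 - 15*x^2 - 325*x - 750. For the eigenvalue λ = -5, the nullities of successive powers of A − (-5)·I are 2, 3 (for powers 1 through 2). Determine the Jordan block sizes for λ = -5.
Block sizes for λ = -5: [2, 1]

From the dimensions of kernels of powers, the number of Jordan blocks of size at least j is d_j − d_{j−1} where d_j = dim ker(N^j) (with d_0 = 0). Computing the differences gives [2, 1].
The number of blocks of size exactly k is (#blocks of size ≥ k) − (#blocks of size ≥ k + 1), so the partition is: 1 block(s) of size 1, 1 block(s) of size 2.
In nonincreasing order the block sizes are [2, 1].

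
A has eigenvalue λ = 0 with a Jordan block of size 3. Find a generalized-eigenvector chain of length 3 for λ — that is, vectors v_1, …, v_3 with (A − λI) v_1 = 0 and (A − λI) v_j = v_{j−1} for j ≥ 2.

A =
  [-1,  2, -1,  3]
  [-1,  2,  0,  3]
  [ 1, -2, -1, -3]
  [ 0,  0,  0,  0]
A Jordan chain for λ = 0 of length 3:
v_1 = (-2, -1, 0, 0)ᵀ
v_2 = (-1, -1, 1, 0)ᵀ
v_3 = (1, 0, 0, 0)ᵀ

Let N = A − (0)·I. We want v_3 with N^3 v_3 = 0 but N^2 v_3 ≠ 0; then v_{j-1} := N · v_j for j = 3, …, 2.

Pick v_3 = (1, 0, 0, 0)ᵀ.
Then v_2 = N · v_3 = (-1, -1, 1, 0)ᵀ.
Then v_1 = N · v_2 = (-2, -1, 0, 0)ᵀ.

Sanity check: (A − (0)·I) v_1 = (0, 0, 0, 0)ᵀ = 0. ✓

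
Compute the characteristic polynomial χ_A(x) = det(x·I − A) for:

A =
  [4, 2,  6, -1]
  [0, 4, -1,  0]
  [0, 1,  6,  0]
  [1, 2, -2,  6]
x^4 - 20*x^3 + 150*x^2 - 500*x + 625

Expanding det(x·I − A) (e.g. by cofactor expansion or by noting that A is similar to its Jordan form J, which has the same characteristic polynomial as A) gives
  χ_A(x) = x^4 - 20*x^3 + 150*x^2 - 500*x + 625
which factors as (x - 5)^4. The eigenvalues (with algebraic multiplicities) are λ = 5 with multiplicity 4.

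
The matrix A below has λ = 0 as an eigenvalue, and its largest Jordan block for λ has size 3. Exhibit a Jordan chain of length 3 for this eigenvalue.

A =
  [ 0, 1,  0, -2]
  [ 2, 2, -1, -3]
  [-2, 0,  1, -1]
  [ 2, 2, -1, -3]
A Jordan chain for λ = 0 of length 3:
v_1 = (-2, 0, -4, 0)ᵀ
v_2 = (0, 2, -2, 2)ᵀ
v_3 = (1, 0, 0, 0)ᵀ

Let N = A − (0)·I. We want v_3 with N^3 v_3 = 0 but N^2 v_3 ≠ 0; then v_{j-1} := N · v_j for j = 3, …, 2.

Pick v_3 = (1, 0, 0, 0)ᵀ.
Then v_2 = N · v_3 = (0, 2, -2, 2)ᵀ.
Then v_1 = N · v_2 = (-2, 0, -4, 0)ᵀ.

Sanity check: (A − (0)·I) v_1 = (0, 0, 0, 0)ᵀ = 0. ✓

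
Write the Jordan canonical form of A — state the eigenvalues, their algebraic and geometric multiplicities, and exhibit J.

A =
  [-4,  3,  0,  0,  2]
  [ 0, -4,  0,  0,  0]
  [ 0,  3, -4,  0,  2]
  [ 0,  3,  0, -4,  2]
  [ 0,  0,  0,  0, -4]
J_2(-4) ⊕ J_1(-4) ⊕ J_1(-4) ⊕ J_1(-4)

The characteristic polynomial is
  det(x·I − A) = x^5 + 20*x^4 + 160*x^3 + 640*x^2 + 1280*x + 1024 = (x + 4)^5

Eigenvalues and multiplicities (the geometric multiplicity of λ is n − rank(A − λI), which equals the number of Jordan blocks for λ):
  λ = -4: algebraic multiplicity = 5, geometric multiplicity = 4

Determining the block sizes for each eigenvalue:
  λ = -4: 4 blocks summing to 5 forces exactly one block of size 2 and the rest size 1 → block sizes [2, 1, 1, 1]

Assembling the blocks gives a Jordan form
J =
  [-4,  1,  0,  0,  0]
  [ 0, -4,  0,  0,  0]
  [ 0,  0, -4,  0,  0]
  [ 0,  0,  0, -4,  0]
  [ 0,  0,  0,  0, -4]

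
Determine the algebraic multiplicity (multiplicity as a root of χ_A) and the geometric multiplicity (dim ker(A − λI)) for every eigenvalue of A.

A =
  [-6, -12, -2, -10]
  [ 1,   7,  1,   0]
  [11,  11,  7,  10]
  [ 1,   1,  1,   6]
λ = -4: alg = 1, geom = 1; λ = 6: alg = 3, geom = 2

Step 1 — factor the characteristic polynomial to read off the algebraic multiplicities:
  χ_A(x) = (x - 6)^3*(x + 4)

Step 2 — compute geometric multiplicities via the rank-nullity identity g(λ) = n − rank(A − λI):
  rank(A − (-4)·I) = 3, so dim ker(A − (-4)·I) = n − 3 = 1
  rank(A − (6)·I) = 2, so dim ker(A − (6)·I) = n − 2 = 2

Summary:
  λ = -4: algebraic multiplicity = 1, geometric multiplicity = 1
  λ = 6: algebraic multiplicity = 3, geometric multiplicity = 2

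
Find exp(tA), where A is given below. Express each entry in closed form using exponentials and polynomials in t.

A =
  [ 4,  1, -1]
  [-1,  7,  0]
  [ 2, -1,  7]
e^{tA} =
  [t^2*exp(6*t)/2 - 2*t*exp(6*t) + exp(6*t), t*exp(6*t), t^2*exp(6*t)/2 - t*exp(6*t)]
  [t^2*exp(6*t)/2 - t*exp(6*t), t*exp(6*t) + exp(6*t), t^2*exp(6*t)/2]
  [-t^2*exp(6*t)/2 + 2*t*exp(6*t), -t*exp(6*t), -t^2*exp(6*t)/2 + t*exp(6*t) + exp(6*t)]

Strategy: write A = P · J · P⁻¹ where J is a Jordan canonical form, so e^{tA} = P · e^{tJ} · P⁻¹, and e^{tJ} can be computed block-by-block.

A has Jordan form
J =
  [6, 1, 0]
  [0, 6, 1]
  [0, 0, 6]
(up to reordering of blocks).

Per-block formulas:
  For a 3×3 Jordan block J_3(6): exp(t · J_3(6)) = e^(6t)·(I + t·N + (t^2/2)·N^2), where N is the 3×3 nilpotent shift.

After assembling e^{tJ} and conjugating by P, we get:

e^{tA} =
  [t^2*exp(6*t)/2 - 2*t*exp(6*t) + exp(6*t), t*exp(6*t), t^2*exp(6*t)/2 - t*exp(6*t)]
  [t^2*exp(6*t)/2 - t*exp(6*t), t*exp(6*t) + exp(6*t), t^2*exp(6*t)/2]
  [-t^2*exp(6*t)/2 + 2*t*exp(6*t), -t*exp(6*t), -t^2*exp(6*t)/2 + t*exp(6*t) + exp(6*t)]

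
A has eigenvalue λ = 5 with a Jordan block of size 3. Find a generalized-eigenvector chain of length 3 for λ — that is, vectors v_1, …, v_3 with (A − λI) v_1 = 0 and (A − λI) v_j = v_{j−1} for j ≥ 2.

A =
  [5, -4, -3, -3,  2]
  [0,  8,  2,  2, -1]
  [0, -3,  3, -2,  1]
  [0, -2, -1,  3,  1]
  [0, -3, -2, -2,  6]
A Jordan chain for λ = 5 of length 3:
v_1 = (-3, 2, -2, -2, -2)ᵀ
v_2 = (-4, 3, -3, -2, -3)ᵀ
v_3 = (0, 1, 0, 0, 0)ᵀ

Let N = A − (5)·I. We want v_3 with N^3 v_3 = 0 but N^2 v_3 ≠ 0; then v_{j-1} := N · v_j for j = 3, …, 2.

Pick v_3 = (0, 1, 0, 0, 0)ᵀ.
Then v_2 = N · v_3 = (-4, 3, -3, -2, -3)ᵀ.
Then v_1 = N · v_2 = (-3, 2, -2, -2, -2)ᵀ.

Sanity check: (A − (5)·I) v_1 = (0, 0, 0, 0, 0)ᵀ = 0. ✓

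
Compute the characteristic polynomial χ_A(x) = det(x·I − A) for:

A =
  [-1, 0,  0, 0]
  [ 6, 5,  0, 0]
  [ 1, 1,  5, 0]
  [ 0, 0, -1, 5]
x^4 - 14*x^3 + 60*x^2 - 50*x - 125

Expanding det(x·I − A) (e.g. by cofactor expansion or by noting that A is similar to its Jordan form J, which has the same characteristic polynomial as A) gives
  χ_A(x) = x^4 - 14*x^3 + 60*x^2 - 50*x - 125
which factors as (x - 5)^3*(x + 1). The eigenvalues (with algebraic multiplicities) are λ = -1 with multiplicity 1, λ = 5 with multiplicity 3.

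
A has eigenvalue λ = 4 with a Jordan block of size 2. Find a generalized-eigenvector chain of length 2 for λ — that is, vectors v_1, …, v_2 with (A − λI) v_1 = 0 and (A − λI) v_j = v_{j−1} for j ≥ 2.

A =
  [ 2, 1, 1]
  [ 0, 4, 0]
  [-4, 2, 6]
A Jordan chain for λ = 4 of length 2:
v_1 = (-2, 0, -4)ᵀ
v_2 = (1, 0, 0)ᵀ

Let N = A − (4)·I. We want v_2 with N^2 v_2 = 0 but N^1 v_2 ≠ 0; then v_{j-1} := N · v_j for j = 2, …, 2.

Pick v_2 = (1, 0, 0)ᵀ.
Then v_1 = N · v_2 = (-2, 0, -4)ᵀ.

Sanity check: (A − (4)·I) v_1 = (0, 0, 0)ᵀ = 0. ✓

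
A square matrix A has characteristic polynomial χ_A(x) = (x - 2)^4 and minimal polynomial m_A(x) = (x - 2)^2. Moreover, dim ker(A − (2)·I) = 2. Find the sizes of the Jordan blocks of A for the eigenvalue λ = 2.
Block sizes for λ = 2: [2, 2]

Step 1 — from the characteristic polynomial, algebraic multiplicity of λ = 2 is 4. From dim ker(A − (2)·I) = 2, there are exactly 2 Jordan blocks for λ = 2.
Step 2 — from the minimal polynomial, the factor (x − 2)^2 tells us the largest block for λ = 2 has size 2.
Step 3 — with total size 4, 2 blocks, and largest block 2, the block sizes (in nonincreasing order) are [2, 2].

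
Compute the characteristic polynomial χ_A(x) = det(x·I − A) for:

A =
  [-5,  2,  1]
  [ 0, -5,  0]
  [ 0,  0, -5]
x^3 + 15*x^2 + 75*x + 125

Expanding det(x·I − A) (e.g. by cofactor expansion or by noting that A is similar to its Jordan form J, which has the same characteristic polynomial as A) gives
  χ_A(x) = x^3 + 15*x^2 + 75*x + 125
which factors as (x + 5)^3. The eigenvalues (with algebraic multiplicities) are λ = -5 with multiplicity 3.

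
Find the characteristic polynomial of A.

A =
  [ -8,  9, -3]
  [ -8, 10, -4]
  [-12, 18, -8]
x^3 + 6*x^2 + 12*x + 8

Expanding det(x·I − A) (e.g. by cofactor expansion or by noting that A is similar to its Jordan form J, which has the same characteristic polynomial as A) gives
  χ_A(x) = x^3 + 6*x^2 + 12*x + 8
which factors as (x + 2)^3. The eigenvalues (with algebraic multiplicities) are λ = -2 with multiplicity 3.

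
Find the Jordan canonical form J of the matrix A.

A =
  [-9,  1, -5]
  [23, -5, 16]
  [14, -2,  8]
J_3(-2)

The characteristic polynomial is
  det(x·I − A) = x^3 + 6*x^2 + 12*x + 8 = (x + 2)^3

Eigenvalues and multiplicities (the geometric multiplicity of λ is n − rank(A − λI), which equals the number of Jordan blocks for λ):
  λ = -2: algebraic multiplicity = 3, geometric multiplicity = 1

Determining the block sizes for each eigenvalue:
  λ = -2: one block (gm = 1), so the single block has size am = 3 → block sizes [3]

Assembling the blocks gives a Jordan form
J =
  [-2,  1,  0]
  [ 0, -2,  1]
  [ 0,  0, -2]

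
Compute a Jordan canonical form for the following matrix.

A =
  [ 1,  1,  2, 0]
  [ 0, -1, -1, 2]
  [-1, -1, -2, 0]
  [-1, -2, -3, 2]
J_3(0) ⊕ J_1(0)

The characteristic polynomial is
  det(x·I − A) = x^4

Eigenvalues and multiplicities (the geometric multiplicity of λ is n − rank(A − λI), which equals the number of Jordan blocks for λ):
  λ = 0: algebraic multiplicity = 4, geometric multiplicity = 2

Determining the block sizes for each eigenvalue:
  λ = 0: with am = 4 and gm = 2, the partition is not yet determined (e.g. several partitions of 4 into 2 parts exist). Let N = A − (0)·I. Computing rank(N^1) = 2, rank(N^2) = 1, rank(N^3) = 0; the number of blocks of size ≥ j is rank(N^{j−1}) − rank(N^j), giving [2, 1, 1]. So we have 1 block(s) of size 3, 1 block(s) of size 1 → block sizes [3, 1]

Assembling the blocks gives a Jordan form
J =
  [0, 1, 0, 0]
  [0, 0, 1, 0]
  [0, 0, 0, 0]
  [0, 0, 0, 0]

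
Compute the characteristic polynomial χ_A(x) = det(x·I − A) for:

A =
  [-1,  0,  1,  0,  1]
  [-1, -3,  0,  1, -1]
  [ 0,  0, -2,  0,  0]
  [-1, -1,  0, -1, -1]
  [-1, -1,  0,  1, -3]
x^5 + 10*x^4 + 40*x^3 + 80*x^2 + 80*x + 32

Expanding det(x·I − A) (e.g. by cofactor expansion or by noting that A is similar to its Jordan form J, which has the same characteristic polynomial as A) gives
  χ_A(x) = x^5 + 10*x^4 + 40*x^3 + 80*x^2 + 80*x + 32
which factors as (x + 2)^5. The eigenvalues (with algebraic multiplicities) are λ = -2 with multiplicity 5.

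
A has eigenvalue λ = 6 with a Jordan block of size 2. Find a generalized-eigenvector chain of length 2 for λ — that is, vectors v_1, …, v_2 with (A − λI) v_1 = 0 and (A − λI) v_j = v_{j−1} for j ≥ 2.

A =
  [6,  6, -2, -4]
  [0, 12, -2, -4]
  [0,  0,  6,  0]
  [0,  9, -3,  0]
A Jordan chain for λ = 6 of length 2:
v_1 = (6, 6, 0, 9)ᵀ
v_2 = (0, 1, 0, 0)ᵀ

Let N = A − (6)·I. We want v_2 with N^2 v_2 = 0 but N^1 v_2 ≠ 0; then v_{j-1} := N · v_j for j = 2, …, 2.

Pick v_2 = (0, 1, 0, 0)ᵀ.
Then v_1 = N · v_2 = (6, 6, 0, 9)ᵀ.

Sanity check: (A − (6)·I) v_1 = (0, 0, 0, 0)ᵀ = 0. ✓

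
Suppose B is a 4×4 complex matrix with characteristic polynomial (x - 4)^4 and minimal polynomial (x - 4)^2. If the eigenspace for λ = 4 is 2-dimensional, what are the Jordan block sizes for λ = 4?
Block sizes for λ = 4: [2, 2]

Step 1 — from the characteristic polynomial, algebraic multiplicity of λ = 4 is 4. From dim ker(B − (4)·I) = 2, there are exactly 2 Jordan blocks for λ = 4.
Step 2 — from the minimal polynomial, the factor (x − 4)^2 tells us the largest block for λ = 4 has size 2.
Step 3 — with total size 4, 2 blocks, and largest block 2, the block sizes (in nonincreasing order) are [2, 2].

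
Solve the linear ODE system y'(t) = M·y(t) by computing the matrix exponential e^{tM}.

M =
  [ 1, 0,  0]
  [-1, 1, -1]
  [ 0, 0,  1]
e^{tM} =
  [exp(t), 0, 0]
  [-t*exp(t), exp(t), -t*exp(t)]
  [0, 0, exp(t)]

Strategy: write M = P · J · P⁻¹ where J is a Jordan canonical form, so e^{tM} = P · e^{tJ} · P⁻¹, and e^{tJ} can be computed block-by-block.

M has Jordan form
J =
  [1, 1, 0]
  [0, 1, 0]
  [0, 0, 1]
(up to reordering of blocks).

Per-block formulas:
  For a 2×2 Jordan block J_2(1): exp(t · J_2(1)) = e^(1t)·(I + t·N), where N is the 2×2 nilpotent shift.
  For a 1×1 block at λ = 1: exp(t · [1]) = [e^(1t)].

After assembling e^{tJ} and conjugating by P, we get:

e^{tM} =
  [exp(t), 0, 0]
  [-t*exp(t), exp(t), -t*exp(t)]
  [0, 0, exp(t)]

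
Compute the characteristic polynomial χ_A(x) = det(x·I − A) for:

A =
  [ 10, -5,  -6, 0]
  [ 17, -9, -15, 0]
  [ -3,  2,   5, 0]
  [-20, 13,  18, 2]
x^4 - 8*x^3 + 24*x^2 - 32*x + 16

Expanding det(x·I − A) (e.g. by cofactor expansion or by noting that A is similar to its Jordan form J, which has the same characteristic polynomial as A) gives
  χ_A(x) = x^4 - 8*x^3 + 24*x^2 - 32*x + 16
which factors as (x - 2)^4. The eigenvalues (with algebraic multiplicities) are λ = 2 with multiplicity 4.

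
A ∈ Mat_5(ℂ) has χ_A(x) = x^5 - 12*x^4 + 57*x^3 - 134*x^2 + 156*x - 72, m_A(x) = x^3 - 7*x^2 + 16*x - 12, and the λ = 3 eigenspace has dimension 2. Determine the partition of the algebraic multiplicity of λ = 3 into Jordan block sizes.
Block sizes for λ = 3: [1, 1]

Step 1 — from the characteristic polynomial, algebraic multiplicity of λ = 3 is 2. From dim ker(A − (3)·I) = 2, there are exactly 2 Jordan blocks for λ = 3.
Step 2 — from the minimal polynomial, the factor (x − 3) tells us the largest block for λ = 3 has size 1.
Step 3 — with total size 2, 2 blocks, and largest block 1, the block sizes (in nonincreasing order) are [1, 1].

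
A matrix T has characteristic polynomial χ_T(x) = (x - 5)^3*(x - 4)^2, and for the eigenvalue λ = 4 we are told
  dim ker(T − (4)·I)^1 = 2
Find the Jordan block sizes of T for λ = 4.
Block sizes for λ = 4: [1, 1]

From the dimensions of kernels of powers, the number of Jordan blocks of size at least j is d_j − d_{j−1} where d_j = dim ker(N^j) (with d_0 = 0). Computing the differences gives [2].
The number of blocks of size exactly k is (#blocks of size ≥ k) − (#blocks of size ≥ k + 1), so the partition is: 2 block(s) of size 1.
In nonincreasing order the block sizes are [1, 1].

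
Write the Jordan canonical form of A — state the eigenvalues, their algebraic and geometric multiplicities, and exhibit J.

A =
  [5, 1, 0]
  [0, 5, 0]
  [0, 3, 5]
J_2(5) ⊕ J_1(5)

The characteristic polynomial is
  det(x·I − A) = x^3 - 15*x^2 + 75*x - 125 = (x - 5)^3

Eigenvalues and multiplicities (the geometric multiplicity of λ is n − rank(A − λI), which equals the number of Jordan blocks for λ):
  λ = 5: algebraic multiplicity = 3, geometric multiplicity = 2

Determining the block sizes for each eigenvalue:
  λ = 5: 2 blocks summing to 3 forces exactly one block of size 2 and the rest size 1 → block sizes [2, 1]

Assembling the blocks gives a Jordan form
J =
  [5, 1, 0]
  [0, 5, 0]
  [0, 0, 5]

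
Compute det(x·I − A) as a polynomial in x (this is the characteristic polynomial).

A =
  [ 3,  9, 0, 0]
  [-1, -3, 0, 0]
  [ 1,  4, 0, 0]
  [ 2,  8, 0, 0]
x^4

Expanding det(x·I − A) (e.g. by cofactor expansion or by noting that A is similar to its Jordan form J, which has the same characteristic polynomial as A) gives
  χ_A(x) = x^4
which factors as x^4. The eigenvalues (with algebraic multiplicities) are λ = 0 with multiplicity 4.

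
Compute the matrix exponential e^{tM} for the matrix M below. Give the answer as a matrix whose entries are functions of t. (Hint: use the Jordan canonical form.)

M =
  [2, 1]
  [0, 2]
e^{tM} =
  [exp(2*t), t*exp(2*t)]
  [0, exp(2*t)]

Strategy: write M = P · J · P⁻¹ where J is a Jordan canonical form, so e^{tM} = P · e^{tJ} · P⁻¹, and e^{tJ} can be computed block-by-block.

M has Jordan form
J =
  [2, 1]
  [0, 2]
(up to reordering of blocks).

Per-block formulas:
  For a 2×2 Jordan block J_2(2): exp(t · J_2(2)) = e^(2t)·(I + t·N), where N is the 2×2 nilpotent shift.

After assembling e^{tJ} and conjugating by P, we get:

e^{tM} =
  [exp(2*t), t*exp(2*t)]
  [0, exp(2*t)]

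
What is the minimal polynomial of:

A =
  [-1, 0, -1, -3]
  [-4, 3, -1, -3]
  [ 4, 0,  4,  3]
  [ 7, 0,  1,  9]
x^3 - 12*x^2 + 45*x - 54

The characteristic polynomial is χ_A(x) = (x - 6)*(x - 3)^3, so the eigenvalues are known. The minimal polynomial is
  m_A(x) = Π_λ (x − λ)^{k_λ}
where k_λ is the size of the *largest* Jordan block for λ (equivalently, the smallest k with (A − λI)^k v = 0 for every generalised eigenvector v of λ).

  λ = 3: largest Jordan block has size 2, contributing (x − 3)^2
  λ = 6: largest Jordan block has size 1, contributing (x − 6)

So m_A(x) = (x - 6)*(x - 3)^2 = x^3 - 12*x^2 + 45*x - 54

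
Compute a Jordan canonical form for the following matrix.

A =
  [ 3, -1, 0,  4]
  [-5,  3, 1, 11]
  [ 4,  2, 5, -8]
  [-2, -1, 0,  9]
J_3(5) ⊕ J_1(5)

The characteristic polynomial is
  det(x·I − A) = x^4 - 20*x^3 + 150*x^2 - 500*x + 625 = (x - 5)^4

Eigenvalues and multiplicities (the geometric multiplicity of λ is n − rank(A − λI), which equals the number of Jordan blocks for λ):
  λ = 5: algebraic multiplicity = 4, geometric multiplicity = 2

Determining the block sizes for each eigenvalue:
  λ = 5: with am = 4 and gm = 2, the partition is not yet determined (e.g. several partitions of 4 into 2 parts exist). Let N = A − (5)·I. Computing rank(N^1) = 2, rank(N^2) = 1, rank(N^3) = 0; the number of blocks of size ≥ j is rank(N^{j−1}) − rank(N^j), giving [2, 1, 1]. So we have 1 block(s) of size 3, 1 block(s) of size 1 → block sizes [3, 1]

Assembling the blocks gives a Jordan form
J =
  [5, 1, 0, 0]
  [0, 5, 1, 0]
  [0, 0, 5, 0]
  [0, 0, 0, 5]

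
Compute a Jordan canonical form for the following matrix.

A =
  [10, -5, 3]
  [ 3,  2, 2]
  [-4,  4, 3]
J_3(5)

The characteristic polynomial is
  det(x·I − A) = x^3 - 15*x^2 + 75*x - 125 = (x - 5)^3

Eigenvalues and multiplicities (the geometric multiplicity of λ is n − rank(A − λI), which equals the number of Jordan blocks for λ):
  λ = 5: algebraic multiplicity = 3, geometric multiplicity = 1

Determining the block sizes for each eigenvalue:
  λ = 5: one block (gm = 1), so the single block has size am = 3 → block sizes [3]

Assembling the blocks gives a Jordan form
J =
  [5, 1, 0]
  [0, 5, 1]
  [0, 0, 5]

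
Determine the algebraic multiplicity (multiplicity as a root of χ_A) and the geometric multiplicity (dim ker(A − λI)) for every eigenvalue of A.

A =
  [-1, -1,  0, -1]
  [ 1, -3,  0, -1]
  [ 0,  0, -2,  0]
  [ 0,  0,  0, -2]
λ = -2: alg = 4, geom = 3

Step 1 — factor the characteristic polynomial to read off the algebraic multiplicities:
  χ_A(x) = (x + 2)^4

Step 2 — compute geometric multiplicities via the rank-nullity identity g(λ) = n − rank(A − λI):
  rank(A − (-2)·I) = 1, so dim ker(A − (-2)·I) = n − 1 = 3

Summary:
  λ = -2: algebraic multiplicity = 4, geometric multiplicity = 3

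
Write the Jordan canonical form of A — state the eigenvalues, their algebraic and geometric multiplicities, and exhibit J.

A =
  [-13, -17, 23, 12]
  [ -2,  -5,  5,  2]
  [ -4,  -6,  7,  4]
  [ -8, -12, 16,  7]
J_3(-1) ⊕ J_1(-1)

The characteristic polynomial is
  det(x·I − A) = x^4 + 4*x^3 + 6*x^2 + 4*x + 1 = (x + 1)^4

Eigenvalues and multiplicities (the geometric multiplicity of λ is n − rank(A − λI), which equals the number of Jordan blocks for λ):
  λ = -1: algebraic multiplicity = 4, geometric multiplicity = 2

Determining the block sizes for each eigenvalue:
  λ = -1: with am = 4 and gm = 2, the partition is not yet determined (e.g. several partitions of 4 into 2 parts exist). Let N = A − (-1)·I. Computing rank(N^1) = 2, rank(N^2) = 1, rank(N^3) = 0; the number of blocks of size ≥ j is rank(N^{j−1}) − rank(N^j), giving [2, 1, 1]. So we have 1 block(s) of size 3, 1 block(s) of size 1 → block sizes [3, 1]

Assembling the blocks gives a Jordan form
J =
  [-1,  1,  0,  0]
  [ 0, -1,  1,  0]
  [ 0,  0, -1,  0]
  [ 0,  0,  0, -1]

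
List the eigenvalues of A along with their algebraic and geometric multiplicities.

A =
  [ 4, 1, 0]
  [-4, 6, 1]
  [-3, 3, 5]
λ = 5: alg = 3, geom = 1

Step 1 — factor the characteristic polynomial to read off the algebraic multiplicities:
  χ_A(x) = (x - 5)^3

Step 2 — compute geometric multiplicities via the rank-nullity identity g(λ) = n − rank(A − λI):
  rank(A − (5)·I) = 2, so dim ker(A − (5)·I) = n − 2 = 1

Summary:
  λ = 5: algebraic multiplicity = 3, geometric multiplicity = 1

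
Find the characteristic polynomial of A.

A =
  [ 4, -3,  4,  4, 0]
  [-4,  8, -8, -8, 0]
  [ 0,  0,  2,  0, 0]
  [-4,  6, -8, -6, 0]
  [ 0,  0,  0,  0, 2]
x^5 - 10*x^4 + 40*x^3 - 80*x^2 + 80*x - 32

Expanding det(x·I − A) (e.g. by cofactor expansion or by noting that A is similar to its Jordan form J, which has the same characteristic polynomial as A) gives
  χ_A(x) = x^5 - 10*x^4 + 40*x^3 - 80*x^2 + 80*x - 32
which factors as (x - 2)^5. The eigenvalues (with algebraic multiplicities) are λ = 2 with multiplicity 5.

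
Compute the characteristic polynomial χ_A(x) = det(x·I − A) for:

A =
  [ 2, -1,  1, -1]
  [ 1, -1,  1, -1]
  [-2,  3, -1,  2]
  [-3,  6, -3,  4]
x^4 - 4*x^3 + 6*x^2 - 4*x + 1

Expanding det(x·I − A) (e.g. by cofactor expansion or by noting that A is similar to its Jordan form J, which has the same characteristic polynomial as A) gives
  χ_A(x) = x^4 - 4*x^3 + 6*x^2 - 4*x + 1
which factors as (x - 1)^4. The eigenvalues (with algebraic multiplicities) are λ = 1 with multiplicity 4.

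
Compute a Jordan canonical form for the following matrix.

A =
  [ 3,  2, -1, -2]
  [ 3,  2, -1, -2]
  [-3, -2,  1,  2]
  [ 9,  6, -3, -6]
J_2(0) ⊕ J_1(0) ⊕ J_1(0)

The characteristic polynomial is
  det(x·I − A) = x^4

Eigenvalues and multiplicities (the geometric multiplicity of λ is n − rank(A − λI), which equals the number of Jordan blocks for λ):
  λ = 0: algebraic multiplicity = 4, geometric multiplicity = 3

Determining the block sizes for each eigenvalue:
  λ = 0: 3 blocks summing to 4 forces exactly one block of size 2 and the rest size 1 → block sizes [2, 1, 1]

Assembling the blocks gives a Jordan form
J =
  [0, 1, 0, 0]
  [0, 0, 0, 0]
  [0, 0, 0, 0]
  [0, 0, 0, 0]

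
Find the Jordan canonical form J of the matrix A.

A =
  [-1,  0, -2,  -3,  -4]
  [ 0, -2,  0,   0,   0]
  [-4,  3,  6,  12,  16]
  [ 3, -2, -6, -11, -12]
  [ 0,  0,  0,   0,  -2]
J_2(-2) ⊕ J_2(-2) ⊕ J_1(-2)

The characteristic polynomial is
  det(x·I − A) = x^5 + 10*x^4 + 40*x^3 + 80*x^2 + 80*x + 32 = (x + 2)^5

Eigenvalues and multiplicities (the geometric multiplicity of λ is n − rank(A − λI), which equals the number of Jordan blocks for λ):
  λ = -2: algebraic multiplicity = 5, geometric multiplicity = 3

Determining the block sizes for each eigenvalue:
  λ = -2: with am = 5 and gm = 3, the partition is not yet determined (e.g. several partitions of 5 into 3 parts exist). Let N = A − (-2)·I. Computing rank(N^1) = 2, rank(N^2) = 0; the number of blocks of size ≥ j is rank(N^{j−1}) − rank(N^j), giving [3, 2]. So we have 2 block(s) of size 2, 1 block(s) of size 1 → block sizes [2, 2, 1]

Assembling the blocks gives a Jordan form
J =
  [-2,  1,  0,  0,  0]
  [ 0, -2,  0,  0,  0]
  [ 0,  0, -2,  1,  0]
  [ 0,  0,  0, -2,  0]
  [ 0,  0,  0,  0, -2]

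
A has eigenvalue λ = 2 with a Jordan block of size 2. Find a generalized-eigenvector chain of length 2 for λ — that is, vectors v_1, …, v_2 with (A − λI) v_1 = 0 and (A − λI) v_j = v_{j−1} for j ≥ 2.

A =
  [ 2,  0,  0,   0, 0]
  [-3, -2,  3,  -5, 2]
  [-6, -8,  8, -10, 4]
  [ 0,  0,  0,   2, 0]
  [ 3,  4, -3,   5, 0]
A Jordan chain for λ = 2 of length 2:
v_1 = (0, -3, -6, 0, 3)ᵀ
v_2 = (1, 0, 0, 0, 0)ᵀ

Let N = A − (2)·I. We want v_2 with N^2 v_2 = 0 but N^1 v_2 ≠ 0; then v_{j-1} := N · v_j for j = 2, …, 2.

Pick v_2 = (1, 0, 0, 0, 0)ᵀ.
Then v_1 = N · v_2 = (0, -3, -6, 0, 3)ᵀ.

Sanity check: (A − (2)·I) v_1 = (0, 0, 0, 0, 0)ᵀ = 0. ✓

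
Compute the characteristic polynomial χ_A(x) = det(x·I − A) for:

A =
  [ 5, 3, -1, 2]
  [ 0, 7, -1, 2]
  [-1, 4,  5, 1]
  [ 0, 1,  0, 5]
x^4 - 22*x^3 + 181*x^2 - 660*x + 900

Expanding det(x·I − A) (e.g. by cofactor expansion or by noting that A is similar to its Jordan form J, which has the same characteristic polynomial as A) gives
  χ_A(x) = x^4 - 22*x^3 + 181*x^2 - 660*x + 900
which factors as (x - 6)^2*(x - 5)^2. The eigenvalues (with algebraic multiplicities) are λ = 5 with multiplicity 2, λ = 6 with multiplicity 2.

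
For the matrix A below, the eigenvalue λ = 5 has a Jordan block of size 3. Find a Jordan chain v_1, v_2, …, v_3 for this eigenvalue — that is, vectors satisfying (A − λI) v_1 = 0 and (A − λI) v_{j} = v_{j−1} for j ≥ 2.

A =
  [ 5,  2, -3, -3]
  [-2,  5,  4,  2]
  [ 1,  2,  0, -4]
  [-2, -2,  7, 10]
A Jordan chain for λ = 5 of length 3:
v_1 = (-1, 0, -1, 1)ᵀ
v_2 = (0, -2, 1, -2)ᵀ
v_3 = (1, 0, 0, 0)ᵀ

Let N = A − (5)·I. We want v_3 with N^3 v_3 = 0 but N^2 v_3 ≠ 0; then v_{j-1} := N · v_j for j = 3, …, 2.

Pick v_3 = (1, 0, 0, 0)ᵀ.
Then v_2 = N · v_3 = (0, -2, 1, -2)ᵀ.
Then v_1 = N · v_2 = (-1, 0, -1, 1)ᵀ.

Sanity check: (A − (5)·I) v_1 = (0, 0, 0, 0)ᵀ = 0. ✓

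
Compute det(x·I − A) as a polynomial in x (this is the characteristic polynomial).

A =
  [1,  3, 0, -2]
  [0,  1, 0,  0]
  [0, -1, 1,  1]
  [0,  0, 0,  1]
x^4 - 4*x^3 + 6*x^2 - 4*x + 1

Expanding det(x·I − A) (e.g. by cofactor expansion or by noting that A is similar to its Jordan form J, which has the same characteristic polynomial as A) gives
  χ_A(x) = x^4 - 4*x^3 + 6*x^2 - 4*x + 1
which factors as (x - 1)^4. The eigenvalues (with algebraic multiplicities) are λ = 1 with multiplicity 4.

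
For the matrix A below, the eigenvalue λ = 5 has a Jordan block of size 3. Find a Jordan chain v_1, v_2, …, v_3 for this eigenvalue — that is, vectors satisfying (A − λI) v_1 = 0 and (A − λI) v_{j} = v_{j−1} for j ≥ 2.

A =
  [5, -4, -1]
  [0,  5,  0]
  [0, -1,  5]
A Jordan chain for λ = 5 of length 3:
v_1 = (1, 0, 0)ᵀ
v_2 = (-4, 0, -1)ᵀ
v_3 = (0, 1, 0)ᵀ

Let N = A − (5)·I. We want v_3 with N^3 v_3 = 0 but N^2 v_3 ≠ 0; then v_{j-1} := N · v_j for j = 3, …, 2.

Pick v_3 = (0, 1, 0)ᵀ.
Then v_2 = N · v_3 = (-4, 0, -1)ᵀ.
Then v_1 = N · v_2 = (1, 0, 0)ᵀ.

Sanity check: (A − (5)·I) v_1 = (0, 0, 0)ᵀ = 0. ✓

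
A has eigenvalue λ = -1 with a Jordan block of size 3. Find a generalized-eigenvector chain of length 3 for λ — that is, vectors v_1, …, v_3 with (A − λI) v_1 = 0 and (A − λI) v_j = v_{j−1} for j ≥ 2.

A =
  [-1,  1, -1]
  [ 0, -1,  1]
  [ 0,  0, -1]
A Jordan chain for λ = -1 of length 3:
v_1 = (1, 0, 0)ᵀ
v_2 = (-1, 1, 0)ᵀ
v_3 = (0, 0, 1)ᵀ

Let N = A − (-1)·I. We want v_3 with N^3 v_3 = 0 but N^2 v_3 ≠ 0; then v_{j-1} := N · v_j for j = 3, …, 2.

Pick v_3 = (0, 0, 1)ᵀ.
Then v_2 = N · v_3 = (-1, 1, 0)ᵀ.
Then v_1 = N · v_2 = (1, 0, 0)ᵀ.

Sanity check: (A − (-1)·I) v_1 = (0, 0, 0)ᵀ = 0. ✓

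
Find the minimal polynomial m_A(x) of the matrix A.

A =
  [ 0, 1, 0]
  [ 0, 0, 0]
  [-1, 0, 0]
x^3

The characteristic polynomial is χ_A(x) = x^3, so the eigenvalues are known. The minimal polynomial is
  m_A(x) = Π_λ (x − λ)^{k_λ}
where k_λ is the size of the *largest* Jordan block for λ (equivalently, the smallest k with (A − λI)^k v = 0 for every generalised eigenvector v of λ).

  λ = 0: largest Jordan block has size 3, contributing (x − 0)^3

So m_A(x) = x^3 = x^3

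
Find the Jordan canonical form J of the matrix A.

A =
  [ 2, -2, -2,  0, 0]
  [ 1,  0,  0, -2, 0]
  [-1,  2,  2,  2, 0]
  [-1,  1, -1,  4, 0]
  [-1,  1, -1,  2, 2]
J_2(2) ⊕ J_2(2) ⊕ J_1(2)

The characteristic polynomial is
  det(x·I − A) = x^5 - 10*x^4 + 40*x^3 - 80*x^2 + 80*x - 32 = (x - 2)^5

Eigenvalues and multiplicities (the geometric multiplicity of λ is n − rank(A − λI), which equals the number of Jordan blocks for λ):
  λ = 2: algebraic multiplicity = 5, geometric multiplicity = 3

Determining the block sizes for each eigenvalue:
  λ = 2: with am = 5 and gm = 3, the partition is not yet determined (e.g. several partitions of 5 into 3 parts exist). Let N = A − (2)·I. Computing rank(N^1) = 2, rank(N^2) = 0; the number of blocks of size ≥ j is rank(N^{j−1}) − rank(N^j), giving [3, 2]. So we have 2 block(s) of size 2, 1 block(s) of size 1 → block sizes [2, 2, 1]

Assembling the blocks gives a Jordan form
J =
  [2, 1, 0, 0, 0]
  [0, 2, 0, 0, 0]
  [0, 0, 2, 1, 0]
  [0, 0, 0, 2, 0]
  [0, 0, 0, 0, 2]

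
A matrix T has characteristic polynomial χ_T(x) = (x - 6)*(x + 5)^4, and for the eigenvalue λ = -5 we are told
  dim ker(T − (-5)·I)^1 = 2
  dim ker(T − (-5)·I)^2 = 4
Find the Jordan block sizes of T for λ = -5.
Block sizes for λ = -5: [2, 2]

From the dimensions of kernels of powers, the number of Jordan blocks of size at least j is d_j − d_{j−1} where d_j = dim ker(N^j) (with d_0 = 0). Computing the differences gives [2, 2].
The number of blocks of size exactly k is (#blocks of size ≥ k) − (#blocks of size ≥ k + 1), so the partition is: 2 block(s) of size 2.
In nonincreasing order the block sizes are [2, 2].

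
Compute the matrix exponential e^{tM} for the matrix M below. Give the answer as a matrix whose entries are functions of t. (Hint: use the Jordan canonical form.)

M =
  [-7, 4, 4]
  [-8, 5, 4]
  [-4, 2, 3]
e^{tM} =
  [-3*exp(t) + 4*exp(-t), 2*exp(t) - 2*exp(-t), 2*exp(t) - 2*exp(-t)]
  [-4*exp(t) + 4*exp(-t), 3*exp(t) - 2*exp(-t), 2*exp(t) - 2*exp(-t)]
  [-2*exp(t) + 2*exp(-t), exp(t) - exp(-t), 2*exp(t) - exp(-t)]

Strategy: write M = P · J · P⁻¹ where J is a Jordan canonical form, so e^{tM} = P · e^{tJ} · P⁻¹, and e^{tJ} can be computed block-by-block.

M has Jordan form
J =
  [-1, 0, 0]
  [ 0, 1, 0]
  [ 0, 0, 1]
(up to reordering of blocks).

Per-block formulas:
  For a 1×1 block at λ = 1: exp(t · [1]) = [e^(1t)].
  For a 1×1 block at λ = -1: exp(t · [-1]) = [e^(-1t)].

After assembling e^{tJ} and conjugating by P, we get:

e^{tM} =
  [-3*exp(t) + 4*exp(-t), 2*exp(t) - 2*exp(-t), 2*exp(t) - 2*exp(-t)]
  [-4*exp(t) + 4*exp(-t), 3*exp(t) - 2*exp(-t), 2*exp(t) - 2*exp(-t)]
  [-2*exp(t) + 2*exp(-t), exp(t) - exp(-t), 2*exp(t) - exp(-t)]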